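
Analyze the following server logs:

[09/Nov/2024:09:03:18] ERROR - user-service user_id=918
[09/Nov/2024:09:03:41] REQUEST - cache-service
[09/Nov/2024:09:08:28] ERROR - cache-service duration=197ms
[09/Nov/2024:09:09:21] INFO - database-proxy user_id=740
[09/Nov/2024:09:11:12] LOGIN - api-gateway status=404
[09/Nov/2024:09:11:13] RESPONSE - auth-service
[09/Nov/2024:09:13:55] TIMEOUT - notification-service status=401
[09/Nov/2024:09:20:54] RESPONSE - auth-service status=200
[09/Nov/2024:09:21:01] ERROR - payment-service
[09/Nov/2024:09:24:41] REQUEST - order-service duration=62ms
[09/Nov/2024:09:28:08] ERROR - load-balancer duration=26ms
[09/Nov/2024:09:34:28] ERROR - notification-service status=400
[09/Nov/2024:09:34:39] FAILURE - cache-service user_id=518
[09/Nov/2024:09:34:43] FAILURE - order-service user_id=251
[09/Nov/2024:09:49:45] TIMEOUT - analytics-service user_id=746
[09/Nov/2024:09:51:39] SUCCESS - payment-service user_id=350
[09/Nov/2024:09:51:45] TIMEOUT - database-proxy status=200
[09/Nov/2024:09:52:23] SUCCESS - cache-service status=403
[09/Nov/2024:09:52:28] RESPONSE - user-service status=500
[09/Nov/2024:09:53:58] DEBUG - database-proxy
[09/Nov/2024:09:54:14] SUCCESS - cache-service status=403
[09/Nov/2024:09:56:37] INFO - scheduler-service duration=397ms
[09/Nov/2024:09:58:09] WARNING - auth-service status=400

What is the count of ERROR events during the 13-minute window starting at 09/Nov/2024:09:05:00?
1

To count events in the time window:

1. Window boundaries: 09/Nov/2024:09:05:00 to 09/Nov/2024:09:18:00
2. Filter for ERROR events within this window
3. Count matching events: 1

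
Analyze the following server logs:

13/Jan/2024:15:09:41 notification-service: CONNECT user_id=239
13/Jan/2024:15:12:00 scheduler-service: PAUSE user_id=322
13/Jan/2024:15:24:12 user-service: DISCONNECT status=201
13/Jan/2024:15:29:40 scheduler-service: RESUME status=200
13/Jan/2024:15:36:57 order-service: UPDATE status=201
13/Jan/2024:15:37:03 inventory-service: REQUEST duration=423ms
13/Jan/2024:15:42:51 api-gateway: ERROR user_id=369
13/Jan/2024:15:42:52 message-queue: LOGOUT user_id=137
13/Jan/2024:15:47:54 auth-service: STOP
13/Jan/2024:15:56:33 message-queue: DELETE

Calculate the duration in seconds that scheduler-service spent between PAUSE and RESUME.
1060

To calculate state duration:

1. Find PAUSE event for scheduler-service: 13/Jan/2024:15:12:00
2. Find RESUME event for scheduler-service: 13/Jan/2024:15:29:40
3. Calculate duration: 13/Jan/2024:15:29:40 - 13/Jan/2024:15:12:00 = 1060 seconds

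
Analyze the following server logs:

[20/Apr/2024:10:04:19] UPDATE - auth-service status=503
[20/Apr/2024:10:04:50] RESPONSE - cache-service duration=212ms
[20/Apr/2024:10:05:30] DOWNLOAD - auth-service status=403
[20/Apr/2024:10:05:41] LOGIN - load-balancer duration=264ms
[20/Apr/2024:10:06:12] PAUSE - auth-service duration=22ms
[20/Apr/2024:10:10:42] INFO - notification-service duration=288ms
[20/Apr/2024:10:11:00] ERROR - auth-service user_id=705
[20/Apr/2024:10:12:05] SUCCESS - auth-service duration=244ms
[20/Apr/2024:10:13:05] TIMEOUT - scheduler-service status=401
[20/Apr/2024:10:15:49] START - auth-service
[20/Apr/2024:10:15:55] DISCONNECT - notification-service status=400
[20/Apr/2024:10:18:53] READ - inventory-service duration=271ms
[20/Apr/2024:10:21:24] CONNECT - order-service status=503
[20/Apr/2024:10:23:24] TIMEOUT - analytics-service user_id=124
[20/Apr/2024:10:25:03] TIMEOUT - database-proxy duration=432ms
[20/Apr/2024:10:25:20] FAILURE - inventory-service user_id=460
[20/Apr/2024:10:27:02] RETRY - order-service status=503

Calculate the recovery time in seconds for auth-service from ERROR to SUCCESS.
65

To calculate recovery time:

1. Find ERROR event for auth-service: 20/Apr/2024:10:11:00
2. Find next SUCCESS event for auth-service: 20/Apr/2024:10:12:05
3. Recovery time: 20/Apr/2024:10:12:05 - 20/Apr/2024:10:11:00 = 65 seconds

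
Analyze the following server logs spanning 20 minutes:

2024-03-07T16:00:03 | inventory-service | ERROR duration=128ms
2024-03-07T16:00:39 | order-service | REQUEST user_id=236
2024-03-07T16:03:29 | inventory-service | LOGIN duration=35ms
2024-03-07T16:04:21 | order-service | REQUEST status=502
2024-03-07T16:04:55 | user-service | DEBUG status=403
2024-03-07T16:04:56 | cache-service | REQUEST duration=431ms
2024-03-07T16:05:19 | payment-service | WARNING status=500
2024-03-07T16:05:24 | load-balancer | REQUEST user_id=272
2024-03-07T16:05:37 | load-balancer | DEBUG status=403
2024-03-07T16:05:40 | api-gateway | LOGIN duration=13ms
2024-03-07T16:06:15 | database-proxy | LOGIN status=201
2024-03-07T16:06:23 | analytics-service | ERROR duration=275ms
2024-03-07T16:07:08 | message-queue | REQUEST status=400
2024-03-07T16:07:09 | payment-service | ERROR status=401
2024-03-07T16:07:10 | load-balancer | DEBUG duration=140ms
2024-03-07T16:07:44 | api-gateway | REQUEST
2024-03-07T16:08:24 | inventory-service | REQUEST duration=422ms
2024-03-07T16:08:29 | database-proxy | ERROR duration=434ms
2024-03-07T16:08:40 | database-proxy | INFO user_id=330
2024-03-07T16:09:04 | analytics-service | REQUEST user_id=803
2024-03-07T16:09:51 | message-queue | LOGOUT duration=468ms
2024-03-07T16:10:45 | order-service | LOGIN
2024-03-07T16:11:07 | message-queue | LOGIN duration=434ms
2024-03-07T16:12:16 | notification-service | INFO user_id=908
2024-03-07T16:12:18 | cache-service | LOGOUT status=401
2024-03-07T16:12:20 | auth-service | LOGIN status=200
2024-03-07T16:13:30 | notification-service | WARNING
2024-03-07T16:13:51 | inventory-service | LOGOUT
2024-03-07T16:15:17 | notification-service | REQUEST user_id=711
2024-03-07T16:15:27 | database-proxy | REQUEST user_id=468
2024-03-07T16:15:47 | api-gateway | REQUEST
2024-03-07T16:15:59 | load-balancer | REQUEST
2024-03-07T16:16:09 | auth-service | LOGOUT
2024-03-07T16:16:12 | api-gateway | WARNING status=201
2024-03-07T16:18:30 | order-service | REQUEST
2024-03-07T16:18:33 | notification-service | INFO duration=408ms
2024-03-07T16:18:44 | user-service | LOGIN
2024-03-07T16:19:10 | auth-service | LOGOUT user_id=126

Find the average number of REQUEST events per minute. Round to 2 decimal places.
0.65

To calculate the rate:

1. Count total REQUEST events: 13
2. Total time period: 20 minutes
3. Rate = 13 / 20 = 0.65 events per minute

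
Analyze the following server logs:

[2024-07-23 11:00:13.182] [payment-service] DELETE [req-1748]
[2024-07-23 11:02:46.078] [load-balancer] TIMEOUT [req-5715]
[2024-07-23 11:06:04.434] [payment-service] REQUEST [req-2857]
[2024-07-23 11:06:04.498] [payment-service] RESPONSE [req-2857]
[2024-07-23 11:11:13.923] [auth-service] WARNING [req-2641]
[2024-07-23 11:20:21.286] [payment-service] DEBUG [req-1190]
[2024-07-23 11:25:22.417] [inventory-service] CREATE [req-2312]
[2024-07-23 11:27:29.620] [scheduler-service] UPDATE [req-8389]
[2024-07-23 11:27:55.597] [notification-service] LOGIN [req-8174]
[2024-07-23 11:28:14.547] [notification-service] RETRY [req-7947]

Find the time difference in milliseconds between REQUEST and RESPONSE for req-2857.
64

To calculate latency:

1. Find REQUEST with id req-2857: 2024-07-23 11:06:04.434
2. Find RESPONSE with id req-2857: 2024-07-23 11:06:04.498
3. Latency: 2024-07-23 11:06:04.498 - 2024-07-23 11:06:04.434 = 64ms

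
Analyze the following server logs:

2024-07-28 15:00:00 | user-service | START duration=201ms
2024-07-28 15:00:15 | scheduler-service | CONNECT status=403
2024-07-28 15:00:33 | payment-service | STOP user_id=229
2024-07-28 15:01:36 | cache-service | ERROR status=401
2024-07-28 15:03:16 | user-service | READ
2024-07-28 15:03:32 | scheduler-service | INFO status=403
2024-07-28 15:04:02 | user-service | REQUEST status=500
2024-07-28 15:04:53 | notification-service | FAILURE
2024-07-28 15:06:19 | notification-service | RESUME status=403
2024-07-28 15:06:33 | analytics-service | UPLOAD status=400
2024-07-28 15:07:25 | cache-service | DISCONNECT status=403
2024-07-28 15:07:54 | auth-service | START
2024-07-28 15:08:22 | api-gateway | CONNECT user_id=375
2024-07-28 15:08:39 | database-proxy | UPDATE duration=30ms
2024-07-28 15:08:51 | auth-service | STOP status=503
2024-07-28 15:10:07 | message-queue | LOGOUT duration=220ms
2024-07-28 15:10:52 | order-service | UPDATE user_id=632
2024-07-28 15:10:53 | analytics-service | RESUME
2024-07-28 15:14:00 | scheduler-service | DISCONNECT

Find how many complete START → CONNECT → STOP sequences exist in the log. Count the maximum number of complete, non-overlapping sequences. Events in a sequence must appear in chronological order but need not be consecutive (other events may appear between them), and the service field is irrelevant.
2

To count sequences:

1. Look for pattern: START → CONNECT → STOP
2. Greedily scan the log in chronological order, matching each sequence element in turn (ignoring service)
3. Each time the full pattern completes, increment the count and restart matching from the next event
4. Complete non-overlapping sequences found: 2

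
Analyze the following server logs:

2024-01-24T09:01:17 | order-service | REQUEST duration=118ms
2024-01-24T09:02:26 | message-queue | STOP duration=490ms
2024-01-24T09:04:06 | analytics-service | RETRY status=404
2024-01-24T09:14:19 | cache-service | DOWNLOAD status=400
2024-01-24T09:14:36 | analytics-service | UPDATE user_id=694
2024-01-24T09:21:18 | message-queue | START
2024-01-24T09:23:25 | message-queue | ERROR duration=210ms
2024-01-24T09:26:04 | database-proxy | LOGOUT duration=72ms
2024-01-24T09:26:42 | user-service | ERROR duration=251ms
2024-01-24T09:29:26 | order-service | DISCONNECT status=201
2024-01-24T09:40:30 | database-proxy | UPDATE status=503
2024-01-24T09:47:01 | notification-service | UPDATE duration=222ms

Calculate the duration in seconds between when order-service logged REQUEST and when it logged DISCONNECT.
1689

To find the time between events:

1. Locate the first REQUEST event for order-service: 2024-01-24T09:01:17
2. Locate the first DISCONNECT event for order-service: 2024-01-24T09:29:26
3. Calculate the difference: 2024-01-24T09:29:26 - 2024-01-24T09:01:17 = 1689 seconds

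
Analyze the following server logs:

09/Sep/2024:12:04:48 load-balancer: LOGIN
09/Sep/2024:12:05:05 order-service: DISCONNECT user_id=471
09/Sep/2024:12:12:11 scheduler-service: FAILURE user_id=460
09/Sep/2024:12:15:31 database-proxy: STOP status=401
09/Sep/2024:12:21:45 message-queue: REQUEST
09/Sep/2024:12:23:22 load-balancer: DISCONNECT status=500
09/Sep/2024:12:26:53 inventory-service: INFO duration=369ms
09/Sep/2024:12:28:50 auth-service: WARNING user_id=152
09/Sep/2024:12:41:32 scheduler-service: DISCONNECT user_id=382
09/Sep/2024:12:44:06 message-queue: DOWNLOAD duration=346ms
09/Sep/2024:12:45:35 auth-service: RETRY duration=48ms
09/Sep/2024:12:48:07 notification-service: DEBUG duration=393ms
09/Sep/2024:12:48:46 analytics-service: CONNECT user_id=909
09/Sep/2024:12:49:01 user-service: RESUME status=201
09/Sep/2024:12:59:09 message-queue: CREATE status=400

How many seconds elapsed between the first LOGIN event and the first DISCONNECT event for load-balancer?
1114

To find the time between events:

1. Locate the first LOGIN event for load-balancer: 09/Sep/2024:12:04:48
2. Locate the first DISCONNECT event for load-balancer: 09/Sep/2024:12:23:22
3. Calculate the difference: 09/Sep/2024:12:23:22 - 09/Sep/2024:12:04:48 = 1114 seconds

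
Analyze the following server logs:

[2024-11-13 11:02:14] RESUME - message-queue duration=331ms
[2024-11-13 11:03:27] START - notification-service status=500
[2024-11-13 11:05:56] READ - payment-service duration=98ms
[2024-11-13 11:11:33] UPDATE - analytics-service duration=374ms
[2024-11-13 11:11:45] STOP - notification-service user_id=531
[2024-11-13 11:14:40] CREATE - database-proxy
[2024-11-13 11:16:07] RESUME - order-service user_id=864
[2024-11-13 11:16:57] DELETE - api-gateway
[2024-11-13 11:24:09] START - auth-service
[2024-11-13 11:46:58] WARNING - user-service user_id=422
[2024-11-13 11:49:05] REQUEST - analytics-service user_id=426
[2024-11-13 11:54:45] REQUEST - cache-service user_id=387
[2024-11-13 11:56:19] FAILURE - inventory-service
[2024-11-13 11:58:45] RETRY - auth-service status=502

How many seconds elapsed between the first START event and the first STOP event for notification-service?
498

To find the time between events:

1. Locate the first START event for notification-service: 2024-11-13 11:03:27
2. Locate the first STOP event for notification-service: 2024-11-13 11:11:45
3. Calculate the difference: 2024-11-13 11:11:45 - 2024-11-13 11:03:27 = 498 seconds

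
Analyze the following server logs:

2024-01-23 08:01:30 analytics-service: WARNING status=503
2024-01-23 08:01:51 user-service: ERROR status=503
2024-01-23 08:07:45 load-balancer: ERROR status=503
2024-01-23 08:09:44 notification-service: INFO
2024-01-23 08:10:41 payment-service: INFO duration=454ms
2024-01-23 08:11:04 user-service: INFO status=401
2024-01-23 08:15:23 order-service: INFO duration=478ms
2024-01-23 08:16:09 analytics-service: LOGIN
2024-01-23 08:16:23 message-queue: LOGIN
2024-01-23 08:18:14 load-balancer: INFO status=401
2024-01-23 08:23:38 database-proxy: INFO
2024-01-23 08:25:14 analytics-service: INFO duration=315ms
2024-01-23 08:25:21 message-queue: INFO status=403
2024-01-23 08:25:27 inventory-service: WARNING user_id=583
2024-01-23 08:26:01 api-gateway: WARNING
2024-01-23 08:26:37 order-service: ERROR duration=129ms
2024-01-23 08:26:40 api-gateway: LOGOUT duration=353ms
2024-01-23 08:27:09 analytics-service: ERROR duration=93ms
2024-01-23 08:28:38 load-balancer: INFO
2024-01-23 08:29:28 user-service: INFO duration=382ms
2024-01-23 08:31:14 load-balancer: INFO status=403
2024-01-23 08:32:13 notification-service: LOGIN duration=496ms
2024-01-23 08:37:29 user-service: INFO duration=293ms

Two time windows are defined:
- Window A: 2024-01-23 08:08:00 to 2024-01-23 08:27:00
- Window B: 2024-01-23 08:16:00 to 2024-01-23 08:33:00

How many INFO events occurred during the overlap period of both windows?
4

To find overlap events:

1. Window A: 2024-01-23 08:08:00 to 2024-01-23 08:27:00
2. Window B: 2024-01-23 08:16:00 to 2024-01-23 08:33:00
3. Overlap period: 2024-01-23 08:16:00 to 2024-01-23 08:27:00
4. Count INFO events in overlap: 4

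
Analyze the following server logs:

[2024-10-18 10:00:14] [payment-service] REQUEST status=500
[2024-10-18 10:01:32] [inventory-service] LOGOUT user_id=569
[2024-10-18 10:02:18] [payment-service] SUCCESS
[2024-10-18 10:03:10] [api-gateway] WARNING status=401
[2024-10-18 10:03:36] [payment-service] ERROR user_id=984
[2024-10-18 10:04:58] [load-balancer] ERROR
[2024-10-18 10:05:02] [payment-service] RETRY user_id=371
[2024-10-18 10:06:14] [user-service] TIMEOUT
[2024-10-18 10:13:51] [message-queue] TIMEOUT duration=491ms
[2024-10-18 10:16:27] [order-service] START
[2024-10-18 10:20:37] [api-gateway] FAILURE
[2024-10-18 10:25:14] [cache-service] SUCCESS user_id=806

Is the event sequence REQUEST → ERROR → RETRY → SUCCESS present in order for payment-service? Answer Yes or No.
No

To verify sequence order:

1. Find all events in sequence REQUEST → ERROR → RETRY → SUCCESS for payment-service
2. Extract their timestamps
3. Check if timestamps are in ascending order
4. Result: No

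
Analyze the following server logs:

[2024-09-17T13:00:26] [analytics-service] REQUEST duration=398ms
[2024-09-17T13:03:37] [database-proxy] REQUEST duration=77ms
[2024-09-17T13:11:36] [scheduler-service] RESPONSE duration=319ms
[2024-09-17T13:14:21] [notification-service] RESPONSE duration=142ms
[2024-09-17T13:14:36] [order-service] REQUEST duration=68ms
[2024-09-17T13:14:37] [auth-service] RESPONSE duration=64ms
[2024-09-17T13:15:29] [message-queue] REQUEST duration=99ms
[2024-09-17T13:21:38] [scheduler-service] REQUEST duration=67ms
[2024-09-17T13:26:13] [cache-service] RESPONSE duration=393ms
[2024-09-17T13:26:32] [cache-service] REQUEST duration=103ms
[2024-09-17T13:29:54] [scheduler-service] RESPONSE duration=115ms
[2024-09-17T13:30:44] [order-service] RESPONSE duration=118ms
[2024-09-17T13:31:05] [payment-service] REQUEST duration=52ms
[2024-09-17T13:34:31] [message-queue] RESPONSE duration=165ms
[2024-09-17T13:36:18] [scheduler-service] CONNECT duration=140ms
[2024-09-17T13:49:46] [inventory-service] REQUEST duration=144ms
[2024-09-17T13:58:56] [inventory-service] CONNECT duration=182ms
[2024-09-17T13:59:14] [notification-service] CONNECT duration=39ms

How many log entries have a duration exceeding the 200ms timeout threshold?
3

To count timeouts:

1. Threshold: 200ms
2. Extract duration from each log entry
3. Count entries where duration > 200
4. Timeout count: 3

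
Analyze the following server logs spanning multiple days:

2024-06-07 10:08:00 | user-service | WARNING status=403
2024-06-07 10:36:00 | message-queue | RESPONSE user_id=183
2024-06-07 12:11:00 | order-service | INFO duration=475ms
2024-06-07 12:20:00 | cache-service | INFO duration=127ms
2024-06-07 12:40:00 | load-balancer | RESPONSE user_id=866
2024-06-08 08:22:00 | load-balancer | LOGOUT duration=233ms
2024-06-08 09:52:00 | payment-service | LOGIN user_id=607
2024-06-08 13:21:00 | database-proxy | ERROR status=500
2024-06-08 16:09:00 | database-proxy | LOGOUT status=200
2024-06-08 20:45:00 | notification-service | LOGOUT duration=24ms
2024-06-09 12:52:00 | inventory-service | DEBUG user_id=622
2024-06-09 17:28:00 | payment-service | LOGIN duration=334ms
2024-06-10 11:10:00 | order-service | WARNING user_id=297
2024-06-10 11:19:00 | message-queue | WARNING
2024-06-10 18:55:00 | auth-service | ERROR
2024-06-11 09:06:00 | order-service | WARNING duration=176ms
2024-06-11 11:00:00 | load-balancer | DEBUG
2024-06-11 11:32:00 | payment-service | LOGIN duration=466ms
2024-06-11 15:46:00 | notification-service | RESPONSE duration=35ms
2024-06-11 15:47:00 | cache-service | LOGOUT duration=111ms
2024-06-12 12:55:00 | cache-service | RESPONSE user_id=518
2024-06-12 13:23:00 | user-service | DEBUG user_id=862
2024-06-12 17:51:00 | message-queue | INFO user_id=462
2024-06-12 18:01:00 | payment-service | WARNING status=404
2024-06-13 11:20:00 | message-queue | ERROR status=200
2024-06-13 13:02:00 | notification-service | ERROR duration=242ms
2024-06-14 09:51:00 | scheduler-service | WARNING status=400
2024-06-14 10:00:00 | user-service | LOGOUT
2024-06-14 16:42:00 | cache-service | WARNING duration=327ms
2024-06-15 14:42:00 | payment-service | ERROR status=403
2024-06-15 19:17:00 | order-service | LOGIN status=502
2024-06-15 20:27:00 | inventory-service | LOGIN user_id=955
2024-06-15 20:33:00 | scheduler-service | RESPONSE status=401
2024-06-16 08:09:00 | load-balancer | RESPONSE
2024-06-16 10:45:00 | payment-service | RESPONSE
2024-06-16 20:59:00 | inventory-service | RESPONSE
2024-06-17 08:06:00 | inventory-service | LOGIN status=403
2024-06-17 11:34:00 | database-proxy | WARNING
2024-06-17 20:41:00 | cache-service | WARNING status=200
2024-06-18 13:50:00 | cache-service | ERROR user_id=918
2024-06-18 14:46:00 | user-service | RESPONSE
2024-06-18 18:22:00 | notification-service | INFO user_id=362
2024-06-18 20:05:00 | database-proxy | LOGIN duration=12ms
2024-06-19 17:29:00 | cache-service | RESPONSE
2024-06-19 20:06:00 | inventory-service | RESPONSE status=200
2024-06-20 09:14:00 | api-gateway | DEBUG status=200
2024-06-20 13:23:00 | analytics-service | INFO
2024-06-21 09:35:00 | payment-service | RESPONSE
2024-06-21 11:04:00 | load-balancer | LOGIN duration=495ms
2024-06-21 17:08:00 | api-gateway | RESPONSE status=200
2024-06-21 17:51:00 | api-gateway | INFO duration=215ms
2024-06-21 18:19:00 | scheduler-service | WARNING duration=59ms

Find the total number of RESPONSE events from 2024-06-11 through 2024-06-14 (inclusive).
2

To filter by date range:

1. Date range: 2024-06-11 through 2024-06-14, both dates inclusive
2. Filter for RESPONSE events whose date falls in this range
3. Count matching events: 2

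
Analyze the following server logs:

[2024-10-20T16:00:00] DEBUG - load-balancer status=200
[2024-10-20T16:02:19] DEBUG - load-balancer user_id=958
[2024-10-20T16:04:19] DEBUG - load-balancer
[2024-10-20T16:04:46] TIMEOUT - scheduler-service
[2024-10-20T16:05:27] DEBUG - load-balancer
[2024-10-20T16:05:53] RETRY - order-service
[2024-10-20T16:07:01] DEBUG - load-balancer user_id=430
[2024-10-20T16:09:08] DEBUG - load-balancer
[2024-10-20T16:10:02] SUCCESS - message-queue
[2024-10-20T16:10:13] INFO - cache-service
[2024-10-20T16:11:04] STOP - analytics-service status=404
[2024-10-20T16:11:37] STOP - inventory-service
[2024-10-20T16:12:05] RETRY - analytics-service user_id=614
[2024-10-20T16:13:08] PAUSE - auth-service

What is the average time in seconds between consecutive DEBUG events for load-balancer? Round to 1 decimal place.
109.6

To calculate average interval:

1. Find all DEBUG events for load-balancer in order
2. Calculate time gaps between consecutive events
3. Compute mean of gaps: 548 / 5 = 109.6 seconds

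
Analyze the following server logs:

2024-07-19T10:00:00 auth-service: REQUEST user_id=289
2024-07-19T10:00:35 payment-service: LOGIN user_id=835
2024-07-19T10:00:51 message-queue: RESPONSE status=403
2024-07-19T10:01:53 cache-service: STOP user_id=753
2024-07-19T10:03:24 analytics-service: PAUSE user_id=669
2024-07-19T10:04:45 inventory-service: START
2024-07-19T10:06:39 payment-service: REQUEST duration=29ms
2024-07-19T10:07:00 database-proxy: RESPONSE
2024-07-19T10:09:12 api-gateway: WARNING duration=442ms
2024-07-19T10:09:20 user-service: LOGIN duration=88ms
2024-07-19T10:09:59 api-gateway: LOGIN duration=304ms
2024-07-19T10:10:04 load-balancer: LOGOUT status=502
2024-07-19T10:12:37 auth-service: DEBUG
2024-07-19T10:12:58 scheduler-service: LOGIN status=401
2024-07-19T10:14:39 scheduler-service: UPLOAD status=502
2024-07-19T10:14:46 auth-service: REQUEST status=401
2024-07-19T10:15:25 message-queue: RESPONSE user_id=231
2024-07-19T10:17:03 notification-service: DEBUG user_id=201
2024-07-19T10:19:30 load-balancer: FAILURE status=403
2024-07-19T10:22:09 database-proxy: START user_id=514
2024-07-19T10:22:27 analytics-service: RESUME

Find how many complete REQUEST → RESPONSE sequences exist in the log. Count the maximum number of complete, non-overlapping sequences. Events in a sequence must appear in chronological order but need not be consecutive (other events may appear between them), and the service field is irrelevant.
3

To count sequences:

1. Look for pattern: REQUEST → RESPONSE
2. Greedily scan the log in chronological order, matching each sequence element in turn (ignoring service)
3. Each time the full pattern completes, increment the count and restart matching from the next event
4. Complete non-overlapping sequences found: 3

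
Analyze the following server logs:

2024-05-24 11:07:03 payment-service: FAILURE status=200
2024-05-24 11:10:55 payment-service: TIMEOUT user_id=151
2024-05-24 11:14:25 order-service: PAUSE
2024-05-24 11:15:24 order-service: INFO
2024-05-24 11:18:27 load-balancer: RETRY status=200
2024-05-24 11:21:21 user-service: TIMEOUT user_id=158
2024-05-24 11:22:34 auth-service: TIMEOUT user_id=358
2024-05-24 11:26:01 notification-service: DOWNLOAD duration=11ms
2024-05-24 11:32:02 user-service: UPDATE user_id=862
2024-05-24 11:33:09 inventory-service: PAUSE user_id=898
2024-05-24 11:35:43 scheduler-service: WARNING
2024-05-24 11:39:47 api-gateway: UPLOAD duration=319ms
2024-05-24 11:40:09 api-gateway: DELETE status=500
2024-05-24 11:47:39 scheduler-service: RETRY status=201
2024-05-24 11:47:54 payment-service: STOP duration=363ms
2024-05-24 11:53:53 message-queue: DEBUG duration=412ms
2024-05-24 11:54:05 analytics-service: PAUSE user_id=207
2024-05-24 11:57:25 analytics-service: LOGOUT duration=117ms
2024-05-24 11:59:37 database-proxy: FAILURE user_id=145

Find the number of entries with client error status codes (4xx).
0

To find matching entries:

1. Pattern to match: client error status codes (4xx)
2. Scan each log entry for the pattern
3. Count matches: 0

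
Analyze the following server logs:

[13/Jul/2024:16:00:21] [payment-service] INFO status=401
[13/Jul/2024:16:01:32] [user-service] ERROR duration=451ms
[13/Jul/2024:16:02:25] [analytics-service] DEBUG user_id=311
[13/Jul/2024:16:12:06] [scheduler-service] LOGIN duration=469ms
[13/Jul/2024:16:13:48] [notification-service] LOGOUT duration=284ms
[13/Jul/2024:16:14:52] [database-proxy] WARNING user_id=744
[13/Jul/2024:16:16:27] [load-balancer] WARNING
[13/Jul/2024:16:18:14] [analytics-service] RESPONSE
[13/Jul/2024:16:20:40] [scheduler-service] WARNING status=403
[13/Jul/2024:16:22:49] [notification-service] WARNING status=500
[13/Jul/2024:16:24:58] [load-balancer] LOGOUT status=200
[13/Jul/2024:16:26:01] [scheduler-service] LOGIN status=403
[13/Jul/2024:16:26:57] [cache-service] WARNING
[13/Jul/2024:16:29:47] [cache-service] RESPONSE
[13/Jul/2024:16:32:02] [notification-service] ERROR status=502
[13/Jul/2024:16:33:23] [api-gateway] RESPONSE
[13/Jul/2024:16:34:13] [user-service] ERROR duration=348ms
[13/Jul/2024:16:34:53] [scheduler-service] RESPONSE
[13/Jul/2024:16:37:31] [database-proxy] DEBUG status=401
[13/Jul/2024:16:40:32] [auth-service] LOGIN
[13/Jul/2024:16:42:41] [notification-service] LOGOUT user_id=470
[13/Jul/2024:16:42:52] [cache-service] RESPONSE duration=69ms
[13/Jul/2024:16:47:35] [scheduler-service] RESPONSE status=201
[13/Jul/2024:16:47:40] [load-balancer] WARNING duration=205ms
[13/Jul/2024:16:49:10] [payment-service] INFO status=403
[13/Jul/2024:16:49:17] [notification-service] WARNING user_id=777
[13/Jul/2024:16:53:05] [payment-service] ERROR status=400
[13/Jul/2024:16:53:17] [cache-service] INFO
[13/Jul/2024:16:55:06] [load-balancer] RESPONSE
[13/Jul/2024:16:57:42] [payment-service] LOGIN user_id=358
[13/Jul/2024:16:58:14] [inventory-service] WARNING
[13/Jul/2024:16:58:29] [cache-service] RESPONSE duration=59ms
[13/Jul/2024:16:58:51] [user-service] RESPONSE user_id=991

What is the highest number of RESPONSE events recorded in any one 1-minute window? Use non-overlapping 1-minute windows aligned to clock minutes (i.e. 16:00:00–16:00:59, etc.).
2

To find the burst window:

1. Divide the log period into non-overlapping 1-minute windows starting at 16:00
2. Count RESPONSE events in each window
3. Find the window with maximum count
4. Maximum events in a window: 2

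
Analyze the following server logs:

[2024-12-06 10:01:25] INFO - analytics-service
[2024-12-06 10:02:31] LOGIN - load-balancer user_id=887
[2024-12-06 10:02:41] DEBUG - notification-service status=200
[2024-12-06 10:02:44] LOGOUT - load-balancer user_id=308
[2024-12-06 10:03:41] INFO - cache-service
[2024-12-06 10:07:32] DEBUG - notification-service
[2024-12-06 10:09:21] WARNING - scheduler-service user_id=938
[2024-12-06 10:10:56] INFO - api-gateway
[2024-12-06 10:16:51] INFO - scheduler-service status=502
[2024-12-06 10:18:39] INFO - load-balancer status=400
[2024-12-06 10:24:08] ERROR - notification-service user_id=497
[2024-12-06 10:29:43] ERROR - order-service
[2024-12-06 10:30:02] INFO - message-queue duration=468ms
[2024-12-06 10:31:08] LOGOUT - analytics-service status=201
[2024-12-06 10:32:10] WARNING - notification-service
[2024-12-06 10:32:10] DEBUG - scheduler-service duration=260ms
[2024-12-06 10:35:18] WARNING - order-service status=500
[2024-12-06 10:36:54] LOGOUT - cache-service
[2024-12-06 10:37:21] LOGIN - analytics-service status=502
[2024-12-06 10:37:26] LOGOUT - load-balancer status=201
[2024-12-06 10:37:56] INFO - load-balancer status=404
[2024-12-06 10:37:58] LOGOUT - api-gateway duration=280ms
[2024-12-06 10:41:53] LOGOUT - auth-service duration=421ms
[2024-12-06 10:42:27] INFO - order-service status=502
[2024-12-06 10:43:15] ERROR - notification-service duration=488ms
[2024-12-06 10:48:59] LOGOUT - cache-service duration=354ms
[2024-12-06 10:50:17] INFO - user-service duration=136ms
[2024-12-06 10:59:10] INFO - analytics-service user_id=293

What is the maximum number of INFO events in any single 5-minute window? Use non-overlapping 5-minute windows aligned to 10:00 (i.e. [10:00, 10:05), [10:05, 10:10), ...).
2

To find the burst window:

1. Divide the log period into non-overlapping 5-minute windows starting at 10:00
2. Count INFO events in each window
3. Find the window with maximum count
4. Maximum events in a window: 2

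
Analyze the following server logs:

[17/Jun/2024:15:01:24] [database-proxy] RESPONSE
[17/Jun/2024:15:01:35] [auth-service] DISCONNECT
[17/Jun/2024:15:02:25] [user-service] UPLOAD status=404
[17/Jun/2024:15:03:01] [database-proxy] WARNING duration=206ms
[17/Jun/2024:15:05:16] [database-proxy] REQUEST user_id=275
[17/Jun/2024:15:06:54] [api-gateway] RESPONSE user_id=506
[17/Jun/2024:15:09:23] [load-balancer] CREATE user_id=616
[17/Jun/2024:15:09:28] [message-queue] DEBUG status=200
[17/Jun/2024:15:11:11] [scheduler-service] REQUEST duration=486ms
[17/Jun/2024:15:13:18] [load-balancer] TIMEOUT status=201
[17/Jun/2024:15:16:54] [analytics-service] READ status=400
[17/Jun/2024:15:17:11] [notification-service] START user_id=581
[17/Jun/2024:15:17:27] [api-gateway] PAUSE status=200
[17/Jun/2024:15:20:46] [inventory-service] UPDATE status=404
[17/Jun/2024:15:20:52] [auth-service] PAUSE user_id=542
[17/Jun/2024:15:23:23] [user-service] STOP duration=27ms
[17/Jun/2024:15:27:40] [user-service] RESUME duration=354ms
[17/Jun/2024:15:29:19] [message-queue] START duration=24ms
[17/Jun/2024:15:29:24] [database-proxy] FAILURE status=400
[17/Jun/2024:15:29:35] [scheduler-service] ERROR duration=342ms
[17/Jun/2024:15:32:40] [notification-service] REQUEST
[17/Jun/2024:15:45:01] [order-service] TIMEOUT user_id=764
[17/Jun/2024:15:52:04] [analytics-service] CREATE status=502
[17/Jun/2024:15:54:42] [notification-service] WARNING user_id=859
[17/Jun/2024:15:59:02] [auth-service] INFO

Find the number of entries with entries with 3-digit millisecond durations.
4

To find matching entries:

1. Pattern to match: entries with 3-digit millisecond durations
2. Scan each log entry for the pattern
3. Count matches: 4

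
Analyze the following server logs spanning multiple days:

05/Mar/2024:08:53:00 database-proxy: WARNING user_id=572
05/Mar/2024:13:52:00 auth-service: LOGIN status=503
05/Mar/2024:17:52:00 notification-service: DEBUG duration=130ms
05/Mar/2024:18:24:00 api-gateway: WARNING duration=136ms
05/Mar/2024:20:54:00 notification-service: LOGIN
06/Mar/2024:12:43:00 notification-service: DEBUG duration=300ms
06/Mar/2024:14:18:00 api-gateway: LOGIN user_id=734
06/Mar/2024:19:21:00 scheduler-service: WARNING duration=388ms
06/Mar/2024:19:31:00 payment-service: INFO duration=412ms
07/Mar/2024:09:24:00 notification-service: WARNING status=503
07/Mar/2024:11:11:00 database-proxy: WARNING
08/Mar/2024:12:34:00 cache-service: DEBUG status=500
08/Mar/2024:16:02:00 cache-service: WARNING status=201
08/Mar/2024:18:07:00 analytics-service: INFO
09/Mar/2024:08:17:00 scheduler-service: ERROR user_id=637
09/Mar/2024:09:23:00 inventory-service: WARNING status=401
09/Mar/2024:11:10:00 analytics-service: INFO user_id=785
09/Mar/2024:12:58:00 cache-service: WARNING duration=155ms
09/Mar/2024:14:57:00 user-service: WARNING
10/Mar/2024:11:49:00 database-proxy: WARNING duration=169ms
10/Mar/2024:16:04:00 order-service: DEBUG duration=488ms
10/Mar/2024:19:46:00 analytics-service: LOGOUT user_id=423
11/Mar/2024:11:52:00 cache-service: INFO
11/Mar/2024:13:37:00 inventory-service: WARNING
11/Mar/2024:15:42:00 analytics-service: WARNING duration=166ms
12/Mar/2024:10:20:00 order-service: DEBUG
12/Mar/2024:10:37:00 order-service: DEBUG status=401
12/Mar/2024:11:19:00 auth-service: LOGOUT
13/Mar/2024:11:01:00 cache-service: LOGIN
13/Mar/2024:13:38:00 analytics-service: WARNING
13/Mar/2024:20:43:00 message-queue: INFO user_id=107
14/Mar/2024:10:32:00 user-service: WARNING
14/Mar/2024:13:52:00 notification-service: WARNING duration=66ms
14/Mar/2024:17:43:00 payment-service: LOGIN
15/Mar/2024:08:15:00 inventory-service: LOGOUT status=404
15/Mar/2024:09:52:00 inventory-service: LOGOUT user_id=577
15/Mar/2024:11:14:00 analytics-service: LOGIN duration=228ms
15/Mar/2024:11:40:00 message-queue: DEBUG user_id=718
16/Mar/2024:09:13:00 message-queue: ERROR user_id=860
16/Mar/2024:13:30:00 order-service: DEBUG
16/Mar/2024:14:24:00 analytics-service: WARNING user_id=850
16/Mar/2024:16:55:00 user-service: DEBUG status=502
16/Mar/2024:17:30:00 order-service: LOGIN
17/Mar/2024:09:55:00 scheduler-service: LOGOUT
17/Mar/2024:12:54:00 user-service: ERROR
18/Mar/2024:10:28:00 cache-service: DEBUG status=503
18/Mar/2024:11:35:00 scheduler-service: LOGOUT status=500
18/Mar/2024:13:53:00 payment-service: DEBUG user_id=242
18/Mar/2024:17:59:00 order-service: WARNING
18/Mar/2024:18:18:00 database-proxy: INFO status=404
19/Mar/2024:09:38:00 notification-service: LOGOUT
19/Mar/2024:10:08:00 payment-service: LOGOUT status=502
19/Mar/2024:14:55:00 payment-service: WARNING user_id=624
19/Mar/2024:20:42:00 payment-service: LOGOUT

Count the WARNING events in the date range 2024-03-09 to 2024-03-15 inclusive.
9

To filter by date range:

1. Date range: 2024-03-09 through 2024-03-15, both dates inclusive
2. Filter for WARNING events whose date falls in this range
3. Count matching events: 9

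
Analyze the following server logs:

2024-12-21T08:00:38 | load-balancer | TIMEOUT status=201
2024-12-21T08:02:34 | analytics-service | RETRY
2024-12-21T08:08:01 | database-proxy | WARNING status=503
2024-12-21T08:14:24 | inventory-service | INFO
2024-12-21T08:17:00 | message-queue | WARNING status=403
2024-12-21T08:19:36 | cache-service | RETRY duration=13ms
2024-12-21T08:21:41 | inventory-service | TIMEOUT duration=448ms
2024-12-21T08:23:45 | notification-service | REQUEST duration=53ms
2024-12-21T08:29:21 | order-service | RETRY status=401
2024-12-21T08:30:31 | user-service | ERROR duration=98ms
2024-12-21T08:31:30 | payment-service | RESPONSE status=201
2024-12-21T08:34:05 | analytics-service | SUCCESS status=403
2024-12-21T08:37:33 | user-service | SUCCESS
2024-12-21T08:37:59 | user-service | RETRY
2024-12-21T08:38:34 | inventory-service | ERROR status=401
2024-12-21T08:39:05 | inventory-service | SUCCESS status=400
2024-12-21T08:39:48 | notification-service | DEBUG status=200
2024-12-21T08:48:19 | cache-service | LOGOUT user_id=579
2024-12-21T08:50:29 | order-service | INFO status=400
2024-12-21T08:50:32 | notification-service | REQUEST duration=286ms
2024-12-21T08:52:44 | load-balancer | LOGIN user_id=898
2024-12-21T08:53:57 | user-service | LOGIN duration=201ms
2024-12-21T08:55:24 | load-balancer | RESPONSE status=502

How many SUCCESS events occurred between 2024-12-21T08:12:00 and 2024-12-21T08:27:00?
0

To count events in the time window:

1. Window boundaries: 2024-12-21T08:12:00 to 2024-12-21T08:27:00
2. Filter for SUCCESS events within this window
3. Count matching events: 0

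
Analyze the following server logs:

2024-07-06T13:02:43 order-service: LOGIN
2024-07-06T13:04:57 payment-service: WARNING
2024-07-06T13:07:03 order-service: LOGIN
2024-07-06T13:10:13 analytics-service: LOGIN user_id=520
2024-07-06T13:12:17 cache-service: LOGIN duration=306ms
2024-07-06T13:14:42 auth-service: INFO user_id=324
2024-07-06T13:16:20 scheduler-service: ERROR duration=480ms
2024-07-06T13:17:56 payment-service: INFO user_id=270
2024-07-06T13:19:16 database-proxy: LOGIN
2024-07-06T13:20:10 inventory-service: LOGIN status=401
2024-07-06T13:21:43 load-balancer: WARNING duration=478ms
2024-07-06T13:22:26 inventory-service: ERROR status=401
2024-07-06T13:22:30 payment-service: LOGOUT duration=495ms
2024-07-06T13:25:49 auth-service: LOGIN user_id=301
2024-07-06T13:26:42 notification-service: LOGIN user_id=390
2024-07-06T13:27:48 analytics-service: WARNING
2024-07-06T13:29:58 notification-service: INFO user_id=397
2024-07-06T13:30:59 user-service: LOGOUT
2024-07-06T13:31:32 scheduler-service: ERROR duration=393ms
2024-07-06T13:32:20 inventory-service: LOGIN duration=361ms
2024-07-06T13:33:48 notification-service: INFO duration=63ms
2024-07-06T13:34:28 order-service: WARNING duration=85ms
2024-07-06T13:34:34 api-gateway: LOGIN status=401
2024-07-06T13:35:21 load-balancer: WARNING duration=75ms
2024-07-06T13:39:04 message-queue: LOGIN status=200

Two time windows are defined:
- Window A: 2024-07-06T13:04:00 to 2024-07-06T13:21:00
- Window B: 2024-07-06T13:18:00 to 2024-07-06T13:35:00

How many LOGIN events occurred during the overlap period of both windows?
2

To find overlap events:

1. Window A: 2024-07-06T13:04:00 to 2024-07-06T13:21:00
2. Window B: 2024-07-06T13:18:00 to 2024-07-06T13:35:00
3. Overlap period: 2024-07-06T13:18:00 to 2024-07-06T13:21:00
4. Count LOGIN events in overlap: 2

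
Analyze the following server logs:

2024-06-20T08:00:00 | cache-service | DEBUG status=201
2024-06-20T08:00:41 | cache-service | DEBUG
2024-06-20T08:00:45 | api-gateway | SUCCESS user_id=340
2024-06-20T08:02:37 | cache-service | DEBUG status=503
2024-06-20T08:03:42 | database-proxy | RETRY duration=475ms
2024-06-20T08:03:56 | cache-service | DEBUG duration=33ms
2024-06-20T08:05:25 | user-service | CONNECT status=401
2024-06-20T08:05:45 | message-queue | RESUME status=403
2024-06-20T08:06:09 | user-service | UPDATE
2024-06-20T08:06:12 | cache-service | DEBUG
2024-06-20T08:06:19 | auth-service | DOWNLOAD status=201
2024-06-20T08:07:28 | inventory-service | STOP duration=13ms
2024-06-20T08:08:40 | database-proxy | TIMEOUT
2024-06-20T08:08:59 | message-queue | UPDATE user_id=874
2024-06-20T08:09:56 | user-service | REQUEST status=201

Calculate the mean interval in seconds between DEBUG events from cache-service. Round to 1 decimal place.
93.0

To calculate average interval:

1. Find all DEBUG events for cache-service in order
2. Calculate time gaps between consecutive events
3. Compute mean of gaps: 372 / 4 = 93.0 seconds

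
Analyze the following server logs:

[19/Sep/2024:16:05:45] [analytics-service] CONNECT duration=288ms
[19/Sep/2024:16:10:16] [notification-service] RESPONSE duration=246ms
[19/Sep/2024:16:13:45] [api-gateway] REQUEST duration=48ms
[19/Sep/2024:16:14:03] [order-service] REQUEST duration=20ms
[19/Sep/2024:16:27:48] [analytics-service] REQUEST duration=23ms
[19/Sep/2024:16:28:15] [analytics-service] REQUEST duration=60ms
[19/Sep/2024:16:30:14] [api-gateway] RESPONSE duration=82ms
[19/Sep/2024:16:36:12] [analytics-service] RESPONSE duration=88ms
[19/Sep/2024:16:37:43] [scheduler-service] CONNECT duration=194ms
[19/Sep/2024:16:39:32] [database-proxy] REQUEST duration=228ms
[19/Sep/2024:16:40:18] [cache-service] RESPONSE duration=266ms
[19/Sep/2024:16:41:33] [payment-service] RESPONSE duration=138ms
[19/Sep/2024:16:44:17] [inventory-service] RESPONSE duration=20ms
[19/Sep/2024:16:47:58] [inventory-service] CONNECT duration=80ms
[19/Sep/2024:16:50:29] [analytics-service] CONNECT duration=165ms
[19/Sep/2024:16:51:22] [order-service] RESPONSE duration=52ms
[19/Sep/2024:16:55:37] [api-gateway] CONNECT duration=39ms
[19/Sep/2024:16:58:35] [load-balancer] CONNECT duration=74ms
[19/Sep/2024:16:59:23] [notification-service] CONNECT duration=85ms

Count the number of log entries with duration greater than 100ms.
7

To count timeouts:

1. Threshold: 100ms
2. Extract duration from each log entry
3. Count entries where duration > 100
4. Timeout count: 7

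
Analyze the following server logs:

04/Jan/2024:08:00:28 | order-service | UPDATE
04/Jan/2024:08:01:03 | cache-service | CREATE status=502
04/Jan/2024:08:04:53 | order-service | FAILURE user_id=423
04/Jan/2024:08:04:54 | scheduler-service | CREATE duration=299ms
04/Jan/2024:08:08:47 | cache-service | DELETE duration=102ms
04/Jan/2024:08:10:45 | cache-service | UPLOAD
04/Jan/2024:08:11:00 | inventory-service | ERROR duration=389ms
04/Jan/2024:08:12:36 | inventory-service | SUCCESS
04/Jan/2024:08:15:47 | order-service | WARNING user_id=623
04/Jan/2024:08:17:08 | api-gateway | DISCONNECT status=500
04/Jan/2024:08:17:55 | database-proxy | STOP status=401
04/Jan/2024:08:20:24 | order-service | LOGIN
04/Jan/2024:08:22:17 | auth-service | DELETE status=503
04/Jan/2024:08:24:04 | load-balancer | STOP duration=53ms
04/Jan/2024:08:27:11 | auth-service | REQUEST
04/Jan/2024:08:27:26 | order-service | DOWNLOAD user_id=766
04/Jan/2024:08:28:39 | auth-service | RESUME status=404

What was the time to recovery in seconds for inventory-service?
96

To calculate recovery time:

1. Find ERROR event for inventory-service: 04/Jan/2024:08:11:00
2. Find next SUCCESS event for inventory-service: 04/Jan/2024:08:12:36
3. Recovery time: 04/Jan/2024:08:12:36 - 04/Jan/2024:08:11:00 = 96 seconds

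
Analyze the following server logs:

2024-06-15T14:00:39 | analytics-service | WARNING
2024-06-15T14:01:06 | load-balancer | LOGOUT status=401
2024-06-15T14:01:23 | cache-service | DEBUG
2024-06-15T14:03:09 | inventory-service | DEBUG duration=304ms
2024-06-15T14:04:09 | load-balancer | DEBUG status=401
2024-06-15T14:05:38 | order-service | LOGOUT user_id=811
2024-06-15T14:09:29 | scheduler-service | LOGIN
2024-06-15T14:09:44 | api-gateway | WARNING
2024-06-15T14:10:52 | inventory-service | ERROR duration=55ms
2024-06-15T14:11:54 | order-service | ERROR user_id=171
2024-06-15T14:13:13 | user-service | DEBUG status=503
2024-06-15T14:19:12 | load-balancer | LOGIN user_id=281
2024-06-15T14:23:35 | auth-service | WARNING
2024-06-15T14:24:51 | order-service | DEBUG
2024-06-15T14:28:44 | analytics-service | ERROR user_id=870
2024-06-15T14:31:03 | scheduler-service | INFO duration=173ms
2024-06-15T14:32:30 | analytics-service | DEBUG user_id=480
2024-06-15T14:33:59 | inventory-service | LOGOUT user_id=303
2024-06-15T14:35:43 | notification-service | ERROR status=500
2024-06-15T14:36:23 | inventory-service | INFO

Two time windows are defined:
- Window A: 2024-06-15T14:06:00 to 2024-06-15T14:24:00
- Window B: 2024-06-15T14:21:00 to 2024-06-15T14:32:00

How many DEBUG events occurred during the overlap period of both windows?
0

To find overlap events:

1. Window A: 2024-06-15T14:06:00 to 2024-06-15T14:24:00
2. Window B: 2024-06-15T14:21:00 to 2024-06-15T14:32:00
3. Overlap period: 2024-06-15T14:21:00 to 2024-06-15T14:24:00
4. Count DEBUG events in overlap: 0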